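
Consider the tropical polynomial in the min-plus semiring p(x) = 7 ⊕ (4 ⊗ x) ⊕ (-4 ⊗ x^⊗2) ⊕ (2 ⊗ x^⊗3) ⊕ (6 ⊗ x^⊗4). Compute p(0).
p(0) = -4

A tropical monomial a ⊗ x^⊗i evaluates to a + i · x. Evaluating each term at x = 0:
  Term 0 contributes 7 + 0 · 0 = 7
  Term 1 contributes 4 + 1 · 0 = 4
  Term 2 contributes -4 + 2 · 0 = -4
  Term 3 contributes 2 + 3 · 0 = 2
  Term 4 contributes 6 + 4 · 0 = 6
p(0) = ⊕ of these = min[7, 4, -4, 2, 6] = -4.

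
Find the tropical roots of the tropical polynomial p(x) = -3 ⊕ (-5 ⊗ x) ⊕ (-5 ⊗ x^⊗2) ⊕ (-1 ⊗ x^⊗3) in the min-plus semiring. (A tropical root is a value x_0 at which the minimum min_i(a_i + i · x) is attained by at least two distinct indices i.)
Roots: {-4, 0, 2}

Each tropical root is a break point of the lower envelope of the lines y = a_i + i · x (there are 4 lines, with slopes 0, 1, ..., 3). Only the lines that attain the minimum somewhere contribute to roots; other lines are dominated. Here the surviving (envelope) indices are i = 3, i = 2, i = 1, i = 0.
Intersections between consecutive envelope lines give the roots: for adjacent envelope indices i < j the intersection is x = (a_i − a_j) / (j − i). Reading off the sorted break points: {-4, 0, 2}.
Verification: at each break x_0, at least two indices attain the minimum of min_i(a_i + i · x_0).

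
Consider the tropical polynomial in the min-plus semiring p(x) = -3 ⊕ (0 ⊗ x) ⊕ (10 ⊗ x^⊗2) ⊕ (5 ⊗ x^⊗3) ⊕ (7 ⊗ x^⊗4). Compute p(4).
p(4) = -3

A tropical monomial a ⊗ x^⊗i evaluates to a + i · x. Evaluating each term at x = 4:
  Term 0 contributes -3 + 0 · 4 = -3
  Term 1 contributes 0 + 1 · 4 = 4
  Term 2 contributes 10 + 2 · 4 = 18
  Term 3 contributes 5 + 3 · 4 = 17
  Term 4 contributes 7 + 4 · 4 = 23
p(4) = ⊕ of these = min[-3, 4, 18, 17, 23] = -3.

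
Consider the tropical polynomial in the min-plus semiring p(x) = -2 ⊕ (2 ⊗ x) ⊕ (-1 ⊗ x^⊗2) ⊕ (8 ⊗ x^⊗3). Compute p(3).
p(3) = -2

A tropical monomial a ⊗ x^⊗i evaluates to a + i · x. Evaluating each term at x = 3:
  Term 0 contributes -2 + 0 · 3 = -2
  Term 1 contributes 2 + 1 · 3 = 5
  Term 2 contributes -1 + 2 · 3 = 5
  Term 3 contributes 8 + 3 · 3 = 17
p(3) = ⊕ of these = min[-2, 5, 5, 17] = -2.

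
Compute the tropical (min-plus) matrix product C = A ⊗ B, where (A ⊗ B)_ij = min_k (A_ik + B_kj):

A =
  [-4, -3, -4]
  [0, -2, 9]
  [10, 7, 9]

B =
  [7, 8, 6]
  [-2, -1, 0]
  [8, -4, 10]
A ⊗ B =
  [-5, -8, -3]
  [-4, -3, -2]
  [5, 5, 7]

Apply the min-plus product entry-by-entry:
  C[0][0] = min over k of (A[0][0] + B[0][0] = -4 + 7 = 3, A[0][1] + B[1][0] = -3 + -2 = -5, A[0][2] + B[2][0] = -4 + 8 = 4) = -5 (attained at k = 1)
  C[0][1] = min over k of (A[0][0] + B[0][1] = -4 + 8 = 4, A[0][1] + B[1][1] = -3 + -1 = -4, A[0][2] + B[2][1] = -4 + -4 = -8) = -8 (attained at k = 2)
  C[0][2] = min over k of (A[0][0] + B[0][2] = -4 + 6 = 2, A[0][1] + B[1][2] = -3 + 0 = -3, A[0][2] + B[2][2] = -4 + 10 = 6) = -3 (attained at k = 1)
  C[1][0] = min over k of (A[1][0] + B[0][0] = 0 + 7 = 7, A[1][1] + B[1][0] = -2 + -2 = -4, A[1][2] + B[2][0] = 9 + 8 = 17) = -4 (attained at k = 1)
  C[1][1] = min over k of (A[1][0] + B[0][1] = 0 + 8 = 8, A[1][1] + B[1][1] = -2 + -1 = -3, A[1][2] + B[2][1] = 9 + -4 = 5) = -3 (attained at k = 1)
  C[1][2] = min over k of (A[1][0] + B[0][2] = 0 + 6 = 6, A[1][1] + B[1][2] = -2 + 0 = -2, A[1][2] + B[2][2] = 9 + 10 = 19) = -2 (attained at k = 1)
  C[2][0] = min over k of (A[2][0] + B[0][0] = 10 + 7 = 17, A[2][1] + B[1][0] = 7 + -2 = 5, A[2][2] + B[2][0] = 9 + 8 = 17) = 5 (attained at k = 1)
  C[2][1] = min over k of (A[2][0] + B[0][1] = 10 + 8 = 18, A[2][1] + B[1][1] = 7 + -1 = 6, A[2][2] + B[2][1] = 9 + -4 = 5) = 5 (attained at k = 2)
  C[2][2] = min over k of (A[2][0] + B[0][2] = 10 + 6 = 16, A[2][1] + B[1][2] = 7 + 0 = 7, A[2][2] + B[2][2] = 9 + 10 = 19) = 7 (attained at k = 1)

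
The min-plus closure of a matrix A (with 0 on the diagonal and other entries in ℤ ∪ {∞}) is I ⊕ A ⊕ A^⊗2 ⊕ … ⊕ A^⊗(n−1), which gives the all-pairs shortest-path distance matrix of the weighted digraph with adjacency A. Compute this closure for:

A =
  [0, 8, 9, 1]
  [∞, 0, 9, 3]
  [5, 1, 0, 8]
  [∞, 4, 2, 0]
Closure =
  [0, 4, 3, 1]
  [10, 0, 5, 3]
  [5, 1, 0, 4]
  [7, 3, 2, 0]

This is the Floyd-Warshall all-pairs shortest-path computation. For each intermediate vertex k = 0, 1, …, 3, update dist[i][j] ← min(dist[i][j], dist[i][k] + dist[k][j]). The final matrix gives, for each (i, j), the minimum total weight of any directed path from i to j (possibly empty when i = j).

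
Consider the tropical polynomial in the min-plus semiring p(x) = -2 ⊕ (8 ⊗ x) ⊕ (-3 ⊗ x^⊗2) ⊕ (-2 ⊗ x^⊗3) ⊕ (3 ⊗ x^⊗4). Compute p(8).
p(8) = -2

A tropical monomial a ⊗ x^⊗i evaluates to a + i · x. Evaluating each term at x = 8:
  Term 0 contributes -2 + 0 · 8 = -2
  Term 1 contributes 8 + 1 · 8 = 16
  Term 2 contributes -3 + 2 · 8 = 13
  Term 3 contributes -2 + 3 · 8 = 22
  Term 4 contributes 3 + 4 · 8 = 35
p(8) = ⊕ of these = min[-2, 16, 13, 22, 35] = -2.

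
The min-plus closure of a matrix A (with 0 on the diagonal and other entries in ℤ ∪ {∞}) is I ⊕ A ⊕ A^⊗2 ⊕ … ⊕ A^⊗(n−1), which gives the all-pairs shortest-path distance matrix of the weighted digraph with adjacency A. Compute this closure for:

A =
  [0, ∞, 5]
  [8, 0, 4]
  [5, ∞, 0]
Closure =
  [0, ∞, 5]
  [8, 0, 4]
  [5, ∞, 0]

This is the Floyd-Warshall all-pairs shortest-path computation. For each intermediate vertex k = 0, 1, …, 2, update dist[i][j] ← min(dist[i][j], dist[i][k] + dist[k][j]). The final matrix gives, for each (i, j), the minimum total weight of any directed path from i to j (possibly empty when i = j).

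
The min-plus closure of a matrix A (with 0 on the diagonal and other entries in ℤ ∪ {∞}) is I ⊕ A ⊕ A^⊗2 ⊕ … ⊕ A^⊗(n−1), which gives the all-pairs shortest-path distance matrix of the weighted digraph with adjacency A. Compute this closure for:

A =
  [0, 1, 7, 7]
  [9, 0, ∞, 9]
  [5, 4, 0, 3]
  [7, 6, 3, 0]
Closure =
  [0, 1, 7, 7]
  [9, 0, 12, 9]
  [5, 4, 0, 3]
  [7, 6, 3, 0]

This is the Floyd-Warshall all-pairs shortest-path computation. For each intermediate vertex k = 0, 1, …, 3, update dist[i][j] ← min(dist[i][j], dist[i][k] + dist[k][j]). The final matrix gives, for each (i, j), the minimum total weight of any directed path from i to j (possibly empty when i = j).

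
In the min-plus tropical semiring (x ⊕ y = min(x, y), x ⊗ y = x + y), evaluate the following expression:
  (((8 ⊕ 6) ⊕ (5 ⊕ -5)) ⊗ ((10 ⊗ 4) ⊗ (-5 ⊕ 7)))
(((8 ⊕ 6) ⊕ (5 ⊕ -5)) ⊗ ((10 ⊗ 4) ⊗ (-5 ⊕ 7))) = 4

Expand innermost to outermost. Recall ⊕ takes the minimum of its arguments and ⊗ takes their sum. Working out the expression (((8 ⊕ 6) ⊕ (5 ⊕ -5)) ⊗ ((10 ⊗ 4) ⊗ (-5 ⊕ 7))) gives 4.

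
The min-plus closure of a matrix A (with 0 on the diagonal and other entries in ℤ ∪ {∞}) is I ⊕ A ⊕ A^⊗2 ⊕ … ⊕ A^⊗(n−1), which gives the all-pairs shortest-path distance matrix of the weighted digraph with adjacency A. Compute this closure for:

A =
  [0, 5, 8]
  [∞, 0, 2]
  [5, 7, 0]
Closure =
  [0, 5, 7]
  [7, 0, 2]
  [5, 7, 0]

This is the Floyd-Warshall all-pairs shortest-path computation. For each intermediate vertex k = 0, 1, …, 2, update dist[i][j] ← min(dist[i][j], dist[i][k] + dist[k][j]). The final matrix gives, for each (i, j), the minimum total weight of any directed path from i to j (possibly empty when i = j).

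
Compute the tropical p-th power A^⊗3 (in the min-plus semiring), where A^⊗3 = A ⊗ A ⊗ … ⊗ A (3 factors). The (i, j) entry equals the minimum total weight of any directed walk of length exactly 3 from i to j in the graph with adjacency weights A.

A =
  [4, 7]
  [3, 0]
A^⊗3 =
  [10, 7]
  [3, 0]

Each entry (A^⊗3)_ij equals the minimum over all length-3 walks i = v_0 → v_1 → … → v_3 = j of Σ_t A[v_t][v_{t+1}]. For example, for (i, j) = (0, 1) we minimise over 4 possible intermediate vertex sequences; the minimum is 7, attained along the walk 0 → 1 → 1 → 1.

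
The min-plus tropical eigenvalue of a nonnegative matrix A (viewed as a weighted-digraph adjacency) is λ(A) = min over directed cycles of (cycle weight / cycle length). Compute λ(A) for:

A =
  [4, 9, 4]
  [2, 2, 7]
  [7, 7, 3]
λ(A) = 2

Enumerate directed cycles and compute their means (weight / length). Sample:
  cycle 0 → 0: weight = 4, length = 1, mean = 4/1 ≈ 4.000
  cycle 1 → 1: weight = 2, length = 1, mean = 2/1 ≈ 2.000
  cycle 2 → 2: weight = 3, length = 1, mean = 3/1 ≈ 3.000
  cycle 0 → 1 → 0: weight = 11, length = 2, mean = 11/2 ≈ 5.500
  cycle 0 → 2 → 0: weight = 11, length = 2, mean = 11/2 ≈ 5.500
  cycle 1 → 0 → 1: weight = 11, length = 2, mean = 11/2 ≈ 5.500
Minimum mean = 2.000, attained e.g. along the cycle 1 → 1 with weight 2 and length 1. So λ(A) = 2/1 = 2.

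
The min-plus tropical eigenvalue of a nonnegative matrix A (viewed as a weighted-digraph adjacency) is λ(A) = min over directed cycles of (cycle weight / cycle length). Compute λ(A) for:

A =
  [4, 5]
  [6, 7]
λ(A) = 4

Enumerate directed cycles and compute their means (weight / length). Sample:
  cycle 0 → 0: weight = 4, length = 1, mean = 4/1 ≈ 4.000
  cycle 1 → 1: weight = 7, length = 1, mean = 7/1 ≈ 7.000
  cycle 0 → 1 → 0: weight = 11, length = 2, mean = 11/2 ≈ 5.500
  cycle 1 → 0 → 1: weight = 11, length = 2, mean = 11/2 ≈ 5.500
Minimum mean = 4.000, attained e.g. along the cycle 0 → 0 with weight 4 and length 1. So λ(A) = 4/1 = 4.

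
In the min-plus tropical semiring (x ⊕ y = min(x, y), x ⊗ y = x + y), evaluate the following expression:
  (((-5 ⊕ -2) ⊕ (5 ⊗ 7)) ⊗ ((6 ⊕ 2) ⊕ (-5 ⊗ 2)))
(((-5 ⊕ -2) ⊕ (5 ⊗ 7)) ⊗ ((6 ⊕ 2) ⊕ (-5 ⊗ 2))) = -8

Expand innermost to outermost. Recall ⊕ takes the minimum of its arguments and ⊗ takes their sum. Working out the expression (((-5 ⊕ -2) ⊕ (5 ⊗ 7)) ⊗ ((6 ⊕ 2) ⊕ (-5 ⊗ 2))) gives -8.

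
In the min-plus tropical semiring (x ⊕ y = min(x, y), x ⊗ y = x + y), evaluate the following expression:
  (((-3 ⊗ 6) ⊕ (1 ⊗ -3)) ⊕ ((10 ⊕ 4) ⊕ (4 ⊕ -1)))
(((-3 ⊗ 6) ⊕ (1 ⊗ -3)) ⊕ ((10 ⊕ 4) ⊕ (4 ⊕ -1))) = -2

Expand innermost to outermost. Recall ⊕ takes the minimum of its arguments and ⊗ takes their sum. Working out the expression (((-3 ⊗ 6) ⊕ (1 ⊗ -3)) ⊕ ((10 ⊕ 4) ⊕ (4 ⊕ -1))) gives -2.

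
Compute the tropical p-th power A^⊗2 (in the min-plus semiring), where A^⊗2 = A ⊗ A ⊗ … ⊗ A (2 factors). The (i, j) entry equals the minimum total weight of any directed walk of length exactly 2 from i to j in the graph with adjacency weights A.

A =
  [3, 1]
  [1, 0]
A^⊗2 =
  [2, 1]
  [1, 0]

Each entry (A^⊗2)_ij equals the minimum over all length-2 walks i = v_0 → v_1 → … → v_2 = j of Σ_t A[v_t][v_{t+1}]. For example, for (i, j) = (0, 1) we minimise over 2 possible intermediate vertex sequences; the minimum is 1, attained along the walk 0 → 1 → 1.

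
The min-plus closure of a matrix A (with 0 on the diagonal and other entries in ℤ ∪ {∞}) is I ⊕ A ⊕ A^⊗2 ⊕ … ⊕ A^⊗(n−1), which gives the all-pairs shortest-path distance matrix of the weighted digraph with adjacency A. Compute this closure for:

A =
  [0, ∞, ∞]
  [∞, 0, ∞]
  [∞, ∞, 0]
Closure =
  [0, ∞, ∞]
  [∞, 0, ∞]
  [∞, ∞, 0]

This is the Floyd-Warshall all-pairs shortest-path computation. For each intermediate vertex k = 0, 1, …, 2, update dist[i][j] ← min(dist[i][j], dist[i][k] + dist[k][j]). The final matrix gives, for each (i, j), the minimum total weight of any directed path from i to j (possibly empty when i = j).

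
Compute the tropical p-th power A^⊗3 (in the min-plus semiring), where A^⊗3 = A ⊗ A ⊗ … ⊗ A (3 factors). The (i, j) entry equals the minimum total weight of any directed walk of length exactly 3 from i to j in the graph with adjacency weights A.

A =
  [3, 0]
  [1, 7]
A^⊗3 =
  [4, 1]
  [2, 4]

Each entry (A^⊗3)_ij equals the minimum over all length-3 walks i = v_0 → v_1 → … → v_3 = j of Σ_t A[v_t][v_{t+1}]. For example, for (i, j) = (0, 1) we minimise over 4 possible intermediate vertex sequences; the minimum is 1, attained along the walk 0 → 1 → 0 → 1.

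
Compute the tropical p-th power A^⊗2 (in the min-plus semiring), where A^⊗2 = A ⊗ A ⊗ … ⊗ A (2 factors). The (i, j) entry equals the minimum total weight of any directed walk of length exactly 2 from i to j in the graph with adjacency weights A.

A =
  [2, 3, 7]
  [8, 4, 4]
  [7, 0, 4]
A^⊗2 =
  [4, 5, 7]
  [10, 4, 8]
  [8, 4, 4]

Each entry (A^⊗2)_ij equals the minimum over all length-2 walks i = v_0 → v_1 → … → v_2 = j of Σ_t A[v_t][v_{t+1}]. For example, for (i, j) = (0, 2) we minimise over 3 possible intermediate vertex sequences; the minimum is 7, attained along the walk 0 → 1 → 2.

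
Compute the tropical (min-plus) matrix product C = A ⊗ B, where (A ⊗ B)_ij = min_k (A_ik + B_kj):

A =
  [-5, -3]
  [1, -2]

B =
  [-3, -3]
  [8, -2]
A ⊗ B =
  [-8, -8]
  [-2, -4]

Apply the min-plus product entry-by-entry:
  C[0][0] = min over k of (A[0][0] + B[0][0] = -5 + -3 = -8, A[0][1] + B[1][0] = -3 + 8 = 5) = -8 (attained at k = 0)
  C[0][1] = min over k of (A[0][0] + B[0][1] = -5 + -3 = -8, A[0][1] + B[1][1] = -3 + -2 = -5) = -8 (attained at k = 0)
  C[1][0] = min over k of (A[1][0] + B[0][0] = 1 + -3 = -2, A[1][1] + B[1][0] = -2 + 8 = 6) = -2 (attained at k = 0)
  C[1][1] = min over k of (A[1][0] + B[0][1] = 1 + -3 = -2, A[1][1] + B[1][1] = -2 + -2 = -4) = -4 (attained at k = 1)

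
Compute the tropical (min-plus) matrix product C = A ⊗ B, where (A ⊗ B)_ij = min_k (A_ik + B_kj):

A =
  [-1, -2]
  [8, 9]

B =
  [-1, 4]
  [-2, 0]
A ⊗ B =
  [-4, -2]
  [7, 9]

Apply the min-plus product entry-by-entry:
  C[0][0] = min over k of (A[0][0] + B[0][0] = -1 + -1 = -2, A[0][1] + B[1][0] = -2 + -2 = -4) = -4 (attained at k = 1)
  C[0][1] = min over k of (A[0][0] + B[0][1] = -1 + 4 = 3, A[0][1] + B[1][1] = -2 + 0 = -2) = -2 (attained at k = 1)
  C[1][0] = min over k of (A[1][0] + B[0][0] = 8 + -1 = 7, A[1][1] + B[1][0] = 9 + -2 = 7) = 7 (attained at k = 0)
  C[1][1] = min over k of (A[1][0] + B[0][1] = 8 + 4 = 12, A[1][1] + B[1][1] = 9 + 0 = 9) = 9 (attained at k = 1)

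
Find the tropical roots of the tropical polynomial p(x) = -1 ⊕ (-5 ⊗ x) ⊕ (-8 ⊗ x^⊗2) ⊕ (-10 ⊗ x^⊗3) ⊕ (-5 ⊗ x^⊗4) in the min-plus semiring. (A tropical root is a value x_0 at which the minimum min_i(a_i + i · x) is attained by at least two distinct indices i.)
Roots: {-5, 2, 3, 4}

Each tropical root is a break point of the lower envelope of the lines y = a_i + i · x (there are 5 lines, with slopes 0, 1, ..., 4). Only the lines that attain the minimum somewhere contribute to roots; other lines are dominated. Here the surviving (envelope) indices are i = 4, i = 3, i = 2, i = 1, i = 0.
Intersections between consecutive envelope lines give the roots: for adjacent envelope indices i < j the intersection is x = (a_i − a_j) / (j − i). Reading off the sorted break points: {-5, 2, 3, 4}.
Verification: at each break x_0, at least two indices attain the minimum of min_i(a_i + i · x_0).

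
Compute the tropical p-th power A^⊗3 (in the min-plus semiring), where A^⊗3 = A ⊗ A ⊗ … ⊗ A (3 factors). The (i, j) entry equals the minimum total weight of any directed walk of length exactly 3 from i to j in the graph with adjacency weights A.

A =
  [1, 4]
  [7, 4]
A^⊗3 =
  [3, 6]
  [9, 12]

Each entry (A^⊗3)_ij equals the minimum over all length-3 walks i = v_0 → v_1 → … → v_3 = j of Σ_t A[v_t][v_{t+1}]. For example, for (i, j) = (0, 1) we minimise over 4 possible intermediate vertex sequences; the minimum is 6, attained along the walk 0 → 0 → 0 → 1.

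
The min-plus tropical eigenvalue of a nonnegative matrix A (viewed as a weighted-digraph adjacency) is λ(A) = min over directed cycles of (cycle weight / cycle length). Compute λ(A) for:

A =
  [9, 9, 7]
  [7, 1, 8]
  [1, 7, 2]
λ(A) = 1

Enumerate directed cycles and compute their means (weight / length). Sample:
  cycle 0 → 0: weight = 9, length = 1, mean = 9/1 ≈ 9.000
  cycle 1 → 1: weight = 1, length = 1, mean = 1/1 ≈ 1.000
  cycle 2 → 2: weight = 2, length = 1, mean = 2/1 ≈ 2.000
  cycle 0 → 1 → 0: weight = 16, length = 2, mean = 16/2 ≈ 8.000
  cycle 0 → 2 → 0: weight = 8, length = 2, mean = 8/2 ≈ 4.000
  cycle 1 → 0 → 1: weight = 16, length = 2, mean = 16/2 ≈ 8.000
Minimum mean = 1.000, attained e.g. along the cycle 1 → 1 with weight 1 and length 1. So λ(A) = 1/1 = 1.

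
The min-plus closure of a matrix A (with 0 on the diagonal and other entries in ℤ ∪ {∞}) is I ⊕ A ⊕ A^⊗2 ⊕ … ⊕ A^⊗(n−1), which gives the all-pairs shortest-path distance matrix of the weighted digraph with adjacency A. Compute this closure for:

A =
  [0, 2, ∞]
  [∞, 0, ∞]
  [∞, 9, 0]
Closure =
  [0, 2, ∞]
  [∞, 0, ∞]
  [∞, 9, 0]

This is the Floyd-Warshall all-pairs shortest-path computation. For each intermediate vertex k = 0, 1, …, 2, update dist[i][j] ← min(dist[i][j], dist[i][k] + dist[k][j]). The final matrix gives, for each (i, j), the minimum total weight of any directed path from i to j (possibly empty when i = j).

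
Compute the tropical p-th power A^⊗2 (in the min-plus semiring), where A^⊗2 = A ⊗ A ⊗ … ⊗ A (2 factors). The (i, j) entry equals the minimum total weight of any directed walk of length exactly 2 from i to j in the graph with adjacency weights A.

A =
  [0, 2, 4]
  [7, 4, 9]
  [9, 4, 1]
A^⊗2 =
  [0, 2, 4]
  [7, 8, 10]
  [9, 5, 2]

Each entry (A^⊗2)_ij equals the minimum over all length-2 walks i = v_0 → v_1 → … → v_2 = j of Σ_t A[v_t][v_{t+1}]. For example, for (i, j) = (0, 2) we minimise over 3 possible intermediate vertex sequences; the minimum is 4, attained along the walk 0 → 0 → 2.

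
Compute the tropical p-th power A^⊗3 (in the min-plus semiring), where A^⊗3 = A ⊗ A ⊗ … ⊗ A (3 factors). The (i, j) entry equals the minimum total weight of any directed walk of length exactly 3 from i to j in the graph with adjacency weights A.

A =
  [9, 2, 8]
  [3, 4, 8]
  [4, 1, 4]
A^⊗3 =
  [9, 7, 13]
  [8, 9, 13]
  [8, 6, 12]

Each entry (A^⊗3)_ij equals the minimum over all length-3 walks i = v_0 → v_1 → … → v_3 = j of Σ_t A[v_t][v_{t+1}]. For example, for (i, j) = (0, 2) we minimise over 9 possible intermediate vertex sequences; the minimum is 13, attained along the walk 0 → 1 → 0 → 2.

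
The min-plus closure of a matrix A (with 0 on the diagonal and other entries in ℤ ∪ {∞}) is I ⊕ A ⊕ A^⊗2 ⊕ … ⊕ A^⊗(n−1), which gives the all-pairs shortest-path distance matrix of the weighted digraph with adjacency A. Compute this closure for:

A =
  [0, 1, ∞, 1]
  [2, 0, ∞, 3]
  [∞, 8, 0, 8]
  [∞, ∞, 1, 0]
Closure =
  [0, 1, 2, 1]
  [2, 0, 4, 3]
  [10, 8, 0, 8]
  [11, 9, 1, 0]

This is the Floyd-Warshall all-pairs shortest-path computation. For each intermediate vertex k = 0, 1, …, 3, update dist[i][j] ← min(dist[i][j], dist[i][k] + dist[k][j]). The final matrix gives, for each (i, j), the minimum total weight of any directed path from i to j (possibly empty when i = j).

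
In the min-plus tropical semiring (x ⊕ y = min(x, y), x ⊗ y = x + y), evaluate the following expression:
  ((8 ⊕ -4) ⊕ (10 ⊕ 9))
((8 ⊕ -4) ⊕ (10 ⊕ 9)) = -4

Expand innermost to outermost. Recall ⊕ takes the minimum of its arguments and ⊗ takes their sum. Working out the expression ((8 ⊕ -4) ⊕ (10 ⊕ 9)) gives -4.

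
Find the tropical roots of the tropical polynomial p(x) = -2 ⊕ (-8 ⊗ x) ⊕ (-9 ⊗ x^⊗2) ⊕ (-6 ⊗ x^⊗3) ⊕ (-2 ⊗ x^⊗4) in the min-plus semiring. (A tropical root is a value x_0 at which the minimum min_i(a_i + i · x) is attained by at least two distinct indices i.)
Roots: {-4, -3, 1, 6}

Each tropical root is a break point of the lower envelope of the lines y = a_i + i · x (there are 5 lines, with slopes 0, 1, ..., 4). Only the lines that attain the minimum somewhere contribute to roots; other lines are dominated. Here the surviving (envelope) indices are i = 4, i = 3, i = 2, i = 1, i = 0.
Intersections between consecutive envelope lines give the roots: for adjacent envelope indices i < j the intersection is x = (a_i − a_j) / (j − i). Reading off the sorted break points: {-4, -3, 1, 6}.
Verification: at each break x_0, at least two indices attain the minimum of min_i(a_i + i · x_0).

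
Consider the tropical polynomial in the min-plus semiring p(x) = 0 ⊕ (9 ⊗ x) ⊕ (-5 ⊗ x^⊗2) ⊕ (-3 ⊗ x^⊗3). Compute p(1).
p(1) = -3

A tropical monomial a ⊗ x^⊗i evaluates to a + i · x. Evaluating each term at x = 1:
  Term 0 contributes 0 + 0 · 1 = 0
  Term 1 contributes 9 + 1 · 1 = 10
  Term 2 contributes -5 + 2 · 1 = -3
  Term 3 contributes -3 + 3 · 1 = 0
p(1) = ⊕ of these = min[0, 10, -3, 0] = -3.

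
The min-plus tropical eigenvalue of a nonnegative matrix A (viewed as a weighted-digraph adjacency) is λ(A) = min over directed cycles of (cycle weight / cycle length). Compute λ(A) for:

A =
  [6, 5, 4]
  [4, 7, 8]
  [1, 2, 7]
λ(A) = 5/2

Enumerate directed cycles and compute their means (weight / length). Sample:
  cycle 0 → 0: weight = 6, length = 1, mean = 6/1 ≈ 6.000
  cycle 1 → 1: weight = 7, length = 1, mean = 7/1 ≈ 7.000
  cycle 2 → 2: weight = 7, length = 1, mean = 7/1 ≈ 7.000
  cycle 0 → 1 → 0: weight = 9, length = 2, mean = 9/2 ≈ 4.500
  cycle 0 → 2 → 0: weight = 5, length = 2, mean = 5/2 ≈ 2.500
  cycle 1 → 0 → 1: weight = 9, length = 2, mean = 9/2 ≈ 4.500
Minimum mean = 2.500, attained e.g. along the cycle 0 → 2 → 0 with weight 5 and length 2. So λ(A) = 5/2 = 5/2.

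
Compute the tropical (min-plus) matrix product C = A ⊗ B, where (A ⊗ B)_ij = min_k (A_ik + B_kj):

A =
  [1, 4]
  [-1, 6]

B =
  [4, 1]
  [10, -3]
A ⊗ B =
  [5, 1]
  [3, 0]

Apply the min-plus product entry-by-entry:
  C[0][0] = min over k of (A[0][0] + B[0][0] = 1 + 4 = 5, A[0][1] + B[1][0] = 4 + 10 = 14) = 5 (attained at k = 0)
  C[0][1] = min over k of (A[0][0] + B[0][1] = 1 + 1 = 2, A[0][1] + B[1][1] = 4 + -3 = 1) = 1 (attained at k = 1)
  C[1][0] = min over k of (A[1][0] + B[0][0] = -1 + 4 = 3, A[1][1] + B[1][0] = 6 + 10 = 16) = 3 (attained at k = 0)
  C[1][1] = min over k of (A[1][0] + B[0][1] = -1 + 1 = 0, A[1][1] + B[1][1] = 6 + -3 = 3) = 0 (attained at k = 0)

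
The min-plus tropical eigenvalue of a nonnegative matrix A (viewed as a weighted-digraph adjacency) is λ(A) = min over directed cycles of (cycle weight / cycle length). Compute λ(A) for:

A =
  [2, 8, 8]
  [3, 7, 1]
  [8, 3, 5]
λ(A) = 2

Enumerate directed cycles and compute their means (weight / length). Sample:
  cycle 0 → 0: weight = 2, length = 1, mean = 2/1 ≈ 2.000
  cycle 1 → 1: weight = 7, length = 1, mean = 7/1 ≈ 7.000
  cycle 2 → 2: weight = 5, length = 1, mean = 5/1 ≈ 5.000
  cycle 0 → 1 → 0: weight = 11, length = 2, mean = 11/2 ≈ 5.500
  cycle 0 → 2 → 0: weight = 16, length = 2, mean = 16/2 ≈ 8.000
  cycle 1 → 0 → 1: weight = 11, length = 2, mean = 11/2 ≈ 5.500
Minimum mean = 2.000, attained e.g. along the cycle 0 → 0 with weight 2 and length 1. So λ(A) = 2/1 = 2.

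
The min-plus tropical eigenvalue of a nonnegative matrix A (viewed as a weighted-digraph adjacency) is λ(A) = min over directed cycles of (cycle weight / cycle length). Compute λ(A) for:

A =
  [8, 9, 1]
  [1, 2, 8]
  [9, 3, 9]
λ(A) = 5/3

Enumerate directed cycles and compute their means (weight / length). Sample:
  cycle 0 → 0: weight = 8, length = 1, mean = 8/1 ≈ 8.000
  cycle 1 → 1: weight = 2, length = 1, mean = 2/1 ≈ 2.000
  cycle 2 → 2: weight = 9, length = 1, mean = 9/1 ≈ 9.000
  cycle 0 → 1 → 0: weight = 10, length = 2, mean = 10/2 ≈ 5.000
  cycle 0 → 2 → 0: weight = 10, length = 2, mean = 10/2 ≈ 5.000
  cycle 1 → 0 → 1: weight = 10, length = 2, mean = 10/2 ≈ 5.000
Minimum mean = 1.667, attained e.g. along the cycle 0 → 2 → 1 → 0 with weight 5 and length 3. So λ(A) = 5/3 = 5/3.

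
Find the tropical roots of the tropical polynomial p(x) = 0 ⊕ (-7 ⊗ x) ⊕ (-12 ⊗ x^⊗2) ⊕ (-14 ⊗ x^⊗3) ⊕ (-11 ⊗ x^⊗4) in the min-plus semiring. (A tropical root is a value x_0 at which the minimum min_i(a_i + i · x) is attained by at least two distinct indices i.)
Roots: {-3, 2, 5, 7}

Each tropical root is a break point of the lower envelope of the lines y = a_i + i · x (there are 5 lines, with slopes 0, 1, ..., 4). Only the lines that attain the minimum somewhere contribute to roots; other lines are dominated. Here the surviving (envelope) indices are i = 4, i = 3, i = 2, i = 1, i = 0.
Intersections between consecutive envelope lines give the roots: for adjacent envelope indices i < j the intersection is x = (a_i − a_j) / (j − i). Reading off the sorted break points: {-3, 2, 5, 7}.
Verification: at each break x_0, at least two indices attain the minimum of min_i(a_i + i · x_0).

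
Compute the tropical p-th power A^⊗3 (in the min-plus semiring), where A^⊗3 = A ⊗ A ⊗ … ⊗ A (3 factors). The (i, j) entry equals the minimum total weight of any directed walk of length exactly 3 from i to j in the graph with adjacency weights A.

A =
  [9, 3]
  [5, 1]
A^⊗3 =
  [9, 5]
  [7, 3]

Each entry (A^⊗3)_ij equals the minimum over all length-3 walks i = v_0 → v_1 → … → v_3 = j of Σ_t A[v_t][v_{t+1}]. For example, for (i, j) = (0, 1) we minimise over 4 possible intermediate vertex sequences; the minimum is 5, attained along the walk 0 → 1 → 1 → 1.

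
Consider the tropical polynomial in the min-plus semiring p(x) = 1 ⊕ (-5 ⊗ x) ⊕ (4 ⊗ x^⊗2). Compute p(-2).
p(-2) = -7

A tropical monomial a ⊗ x^⊗i evaluates to a + i · x. Evaluating each term at x = -2:
  Term 0 contributes 1 + 0 · -2 = 1
  Term 1 contributes -5 + 1 · -2 = -7
  Term 2 contributes 4 + 2 · -2 = 0
p(-2) = ⊕ of these = min[1, -7, 0] = -7.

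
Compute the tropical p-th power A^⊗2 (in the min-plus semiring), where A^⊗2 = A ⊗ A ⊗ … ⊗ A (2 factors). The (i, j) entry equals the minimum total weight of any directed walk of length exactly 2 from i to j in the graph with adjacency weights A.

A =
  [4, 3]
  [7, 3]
A^⊗2 =
  [8, 6]
  [10, 6]

Each entry (A^⊗2)_ij equals the minimum over all length-2 walks i = v_0 → v_1 → … → v_2 = j of Σ_t A[v_t][v_{t+1}]. For example, for (i, j) = (0, 1) we minimise over 2 possible intermediate vertex sequences; the minimum is 6, attained along the walk 0 → 1 → 1.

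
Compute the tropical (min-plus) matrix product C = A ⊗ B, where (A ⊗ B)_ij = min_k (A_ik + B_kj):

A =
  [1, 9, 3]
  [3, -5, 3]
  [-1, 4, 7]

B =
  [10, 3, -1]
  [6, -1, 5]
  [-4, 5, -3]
A ⊗ B =
  [-1, 4, 0]
  [-1, -6, 0]
  [3, 2, -2]

Apply the min-plus product entry-by-entry:
  C[0][0] = min over k of (A[0][0] + B[0][0] = 1 + 10 = 11, A[0][1] + B[1][0] = 9 + 6 = 15, A[0][2] + B[2][0] = 3 + -4 = -1) = -1 (attained at k = 2)
  C[0][1] = min over k of (A[0][0] + B[0][1] = 1 + 3 = 4, A[0][1] + B[1][1] = 9 + -1 = 8, A[0][2] + B[2][1] = 3 + 5 = 8) = 4 (attained at k = 0)
  C[0][2] = min over k of (A[0][0] + B[0][2] = 1 + -1 = 0, A[0][1] + B[1][2] = 9 + 5 = 14, A[0][2] + B[2][2] = 3 + -3 = 0) = 0 (attained at k = 0)
  C[1][0] = min over k of (A[1][0] + B[0][0] = 3 + 10 = 13, A[1][1] + B[1][0] = -5 + 6 = 1, A[1][2] + B[2][0] = 3 + -4 = -1) = -1 (attained at k = 2)
  C[1][1] = min over k of (A[1][0] + B[0][1] = 3 + 3 = 6, A[1][1] + B[1][1] = -5 + -1 = -6, A[1][2] + B[2][1] = 3 + 5 = 8) = -6 (attained at k = 1)
  C[1][2] = min over k of (A[1][0] + B[0][2] = 3 + -1 = 2, A[1][1] + B[1][2] = -5 + 5 = 0, A[1][2] + B[2][2] = 3 + -3 = 0) = 0 (attained at k = 1)
  C[2][0] = min over k of (A[2][0] + B[0][0] = -1 + 10 = 9, A[2][1] + B[1][0] = 4 + 6 = 10, A[2][2] + B[2][0] = 7 + -4 = 3) = 3 (attained at k = 2)
  C[2][1] = min over k of (A[2][0] + B[0][1] = -1 + 3 = 2, A[2][1] + B[1][1] = 4 + -1 = 3, A[2][2] + B[2][1] = 7 + 5 = 12) = 2 (attained at k = 0)
  C[2][2] = min over k of (A[2][0] + B[0][2] = -1 + -1 = -2, A[2][1] + B[1][2] = 4 + 5 = 9, A[2][2] + B[2][2] = 7 + -3 = 4) = -2 (attained at k = 0)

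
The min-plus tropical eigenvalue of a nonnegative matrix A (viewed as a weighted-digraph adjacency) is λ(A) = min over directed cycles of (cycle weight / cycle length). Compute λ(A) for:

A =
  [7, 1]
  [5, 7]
λ(A) = 3

Enumerate directed cycles and compute their means (weight / length). Sample:
  cycle 0 → 0: weight = 7, length = 1, mean = 7/1 ≈ 7.000
  cycle 1 → 1: weight = 7, length = 1, mean = 7/1 ≈ 7.000
  cycle 0 → 1 → 0: weight = 6, length = 2, mean = 6/2 ≈ 3.000
  cycle 1 → 0 → 1: weight = 6, length = 2, mean = 6/2 ≈ 3.000
Minimum mean = 3.000, attained e.g. along the cycle 0 → 1 → 0 with weight 6 and length 2. So λ(A) = 6/2 = 3.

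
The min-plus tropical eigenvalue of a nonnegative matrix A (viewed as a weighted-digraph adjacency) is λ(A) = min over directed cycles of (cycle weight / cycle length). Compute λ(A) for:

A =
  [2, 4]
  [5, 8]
λ(A) = 2

Enumerate directed cycles and compute their means (weight / length). Sample:
  cycle 0 → 0: weight = 2, length = 1, mean = 2/1 ≈ 2.000
  cycle 1 → 1: weight = 8, length = 1, mean = 8/1 ≈ 8.000
  cycle 0 → 1 → 0: weight = 9, length = 2, mean = 9/2 ≈ 4.500
  cycle 1 → 0 → 1: weight = 9, length = 2, mean = 9/2 ≈ 4.500
Minimum mean = 2.000, attained e.g. along the cycle 0 → 0 with weight 2 and length 1. So λ(A) = 2/1 = 2.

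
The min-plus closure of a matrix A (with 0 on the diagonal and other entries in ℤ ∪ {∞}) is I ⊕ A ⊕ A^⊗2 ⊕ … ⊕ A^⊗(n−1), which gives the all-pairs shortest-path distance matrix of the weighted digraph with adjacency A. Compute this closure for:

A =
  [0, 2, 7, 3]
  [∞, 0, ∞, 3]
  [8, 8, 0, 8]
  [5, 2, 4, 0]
Closure =
  [0, 2, 7, 3]
  [8, 0, 7, 3]
  [8, 8, 0, 8]
  [5, 2, 4, 0]

This is the Floyd-Warshall all-pairs shortest-path computation. For each intermediate vertex k = 0, 1, …, 3, update dist[i][j] ← min(dist[i][j], dist[i][k] + dist[k][j]). The final matrix gives, for each (i, j), the minimum total weight of any directed path from i to j (possibly empty when i = j).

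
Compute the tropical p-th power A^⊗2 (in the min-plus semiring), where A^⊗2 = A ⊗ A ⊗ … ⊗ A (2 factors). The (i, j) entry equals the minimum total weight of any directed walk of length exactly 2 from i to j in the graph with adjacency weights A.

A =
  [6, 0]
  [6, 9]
A^⊗2 =
  [6, 6]
  [12, 6]

Each entry (A^⊗2)_ij equals the minimum over all length-2 walks i = v_0 → v_1 → … → v_2 = j of Σ_t A[v_t][v_{t+1}]. For example, for (i, j) = (0, 1) we minimise over 2 possible intermediate vertex sequences; the minimum is 6, attained along the walk 0 → 0 → 1.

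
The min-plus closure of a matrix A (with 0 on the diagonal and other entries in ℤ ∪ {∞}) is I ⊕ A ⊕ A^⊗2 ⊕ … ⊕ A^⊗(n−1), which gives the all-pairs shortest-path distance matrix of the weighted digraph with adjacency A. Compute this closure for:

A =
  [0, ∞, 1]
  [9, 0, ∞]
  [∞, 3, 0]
Closure =
  [0, 4, 1]
  [9, 0, 10]
  [12, 3, 0]

This is the Floyd-Warshall all-pairs shortest-path computation. For each intermediate vertex k = 0, 1, …, 2, update dist[i][j] ← min(dist[i][j], dist[i][k] + dist[k][j]). The final matrix gives, for each (i, j), the minimum total weight of any directed path from i to j (possibly empty when i = j).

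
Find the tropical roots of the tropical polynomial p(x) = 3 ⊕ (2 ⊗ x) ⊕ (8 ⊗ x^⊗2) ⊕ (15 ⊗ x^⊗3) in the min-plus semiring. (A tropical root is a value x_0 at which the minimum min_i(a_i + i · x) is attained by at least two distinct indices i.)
Roots: {-7, -6, 1}

Each tropical root is a break point of the lower envelope of the lines y = a_i + i · x (there are 4 lines, with slopes 0, 1, ..., 3). Only the lines that attain the minimum somewhere contribute to roots; other lines are dominated. Here the surviving (envelope) indices are i = 3, i = 2, i = 1, i = 0.
Intersections between consecutive envelope lines give the roots: for adjacent envelope indices i < j the intersection is x = (a_i − a_j) / (j − i). Reading off the sorted break points: {-7, -6, 1}.
Verification: at each break x_0, at least two indices attain the minimum of min_i(a_i + i · x_0).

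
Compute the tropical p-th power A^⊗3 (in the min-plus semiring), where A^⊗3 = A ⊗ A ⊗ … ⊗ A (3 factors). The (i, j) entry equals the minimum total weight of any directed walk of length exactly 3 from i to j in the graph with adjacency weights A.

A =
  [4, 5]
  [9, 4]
A^⊗3 =
  [12, 13]
  [17, 12]

Each entry (A^⊗3)_ij equals the minimum over all length-3 walks i = v_0 → v_1 → … → v_3 = j of Σ_t A[v_t][v_{t+1}]. For example, for (i, j) = (0, 1) we minimise over 4 possible intermediate vertex sequences; the minimum is 13, attained along the walk 0 → 0 → 0 → 1.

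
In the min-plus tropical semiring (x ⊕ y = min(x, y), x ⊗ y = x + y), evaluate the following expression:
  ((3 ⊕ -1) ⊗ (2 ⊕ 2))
((3 ⊕ -1) ⊗ (2 ⊕ 2)) = 1

Expand innermost to outermost. Recall ⊕ takes the minimum of its arguments and ⊗ takes their sum. Working out the expression ((3 ⊕ -1) ⊗ (2 ⊕ 2)) gives 1.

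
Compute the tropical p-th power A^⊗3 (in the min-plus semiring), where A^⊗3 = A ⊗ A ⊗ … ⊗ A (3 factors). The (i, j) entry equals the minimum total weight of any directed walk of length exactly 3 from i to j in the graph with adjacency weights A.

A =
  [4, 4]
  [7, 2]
A^⊗3 =
  [12, 8]
  [11, 6]

Each entry (A^⊗3)_ij equals the minimum over all length-3 walks i = v_0 → v_1 → … → v_3 = j of Σ_t A[v_t][v_{t+1}]. For example, for (i, j) = (0, 1) we minimise over 4 possible intermediate vertex sequences; the minimum is 8, attained along the walk 0 → 1 → 1 → 1.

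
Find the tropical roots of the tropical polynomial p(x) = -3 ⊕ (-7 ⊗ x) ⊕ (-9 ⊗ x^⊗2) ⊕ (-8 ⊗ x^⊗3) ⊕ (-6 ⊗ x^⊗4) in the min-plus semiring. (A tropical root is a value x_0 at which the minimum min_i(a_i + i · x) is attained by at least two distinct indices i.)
Roots: {-2, -1, 2, 4}

Each tropical root is a break point of the lower envelope of the lines y = a_i + i · x (there are 5 lines, with slopes 0, 1, ..., 4). Only the lines that attain the minimum somewhere contribute to roots; other lines are dominated. Here the surviving (envelope) indices are i = 4, i = 3, i = 2, i = 1, i = 0.
Intersections between consecutive envelope lines give the roots: for adjacent envelope indices i < j the intersection is x = (a_i − a_j) / (j − i). Reading off the sorted break points: {-2, -1, 2, 4}.
Verification: at each break x_0, at least two indices attain the minimum of min_i(a_i + i · x_0).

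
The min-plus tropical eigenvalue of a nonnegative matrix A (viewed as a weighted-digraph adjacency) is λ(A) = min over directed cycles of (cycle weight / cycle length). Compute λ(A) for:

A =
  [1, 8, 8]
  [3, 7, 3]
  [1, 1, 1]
λ(A) = 1

Enumerate directed cycles and compute their means (weight / length). Sample:
  cycle 0 → 0: weight = 1, length = 1, mean = 1/1 ≈ 1.000
  cycle 1 → 1: weight = 7, length = 1, mean = 7/1 ≈ 7.000
  cycle 2 → 2: weight = 1, length = 1, mean = 1/1 ≈ 1.000
  cycle 0 → 1 → 0: weight = 11, length = 2, mean = 11/2 ≈ 5.500
  cycle 0 → 2 → 0: weight = 9, length = 2, mean = 9/2 ≈ 4.500
  cycle 1 → 0 → 1: weight = 11, length = 2, mean = 11/2 ≈ 5.500
Minimum mean = 1.000, attained e.g. along the cycle 0 → 0 with weight 1 and length 1. So λ(A) = 1/1 = 1.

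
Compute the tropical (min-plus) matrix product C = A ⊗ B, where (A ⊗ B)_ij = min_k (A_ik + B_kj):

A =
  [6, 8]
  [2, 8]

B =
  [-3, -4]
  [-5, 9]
A ⊗ B =
  [3, 2]
  [-1, -2]

Apply the min-plus product entry-by-entry:
  C[0][0] = min over k of (A[0][0] + B[0][0] = 6 + -3 = 3, A[0][1] + B[1][0] = 8 + -5 = 3) = 3 (attained at k = 0)
  C[0][1] = min over k of (A[0][0] + B[0][1] = 6 + -4 = 2, A[0][1] + B[1][1] = 8 + 9 = 17) = 2 (attained at k = 0)
  C[1][0] = min over k of (A[1][0] + B[0][0] = 2 + -3 = -1, A[1][1] + B[1][0] = 8 + -5 = 3) = -1 (attained at k = 0)
  C[1][1] = min over k of (A[1][0] + B[0][1] = 2 + -4 = -2, A[1][1] + B[1][1] = 8 + 9 = 17) = -2 (attained at k = 0)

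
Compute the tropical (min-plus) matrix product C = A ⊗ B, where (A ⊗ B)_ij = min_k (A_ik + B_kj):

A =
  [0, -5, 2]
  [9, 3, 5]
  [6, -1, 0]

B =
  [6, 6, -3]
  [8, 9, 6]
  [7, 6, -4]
A ⊗ B =
  [3, 4, -3]
  [11, 11, 1]
  [7, 6, -4]

Apply the min-plus product entry-by-entry:
  C[0][0] = min over k of (A[0][0] + B[0][0] = 0 + 6 = 6, A[0][1] + B[1][0] = -5 + 8 = 3, A[0][2] + B[2][0] = 2 + 7 = 9) = 3 (attained at k = 1)
  C[0][1] = min over k of (A[0][0] + B[0][1] = 0 + 6 = 6, A[0][1] + B[1][1] = -5 + 9 = 4, A[0][2] + B[2][1] = 2 + 6 = 8) = 4 (attained at k = 1)
  C[0][2] = min over k of (A[0][0] + B[0][2] = 0 + -3 = -3, A[0][1] + B[1][2] = -5 + 6 = 1, A[0][2] + B[2][2] = 2 + -4 = -2) = -3 (attained at k = 0)
  C[1][0] = min over k of (A[1][0] + B[0][0] = 9 + 6 = 15, A[1][1] + B[1][0] = 3 + 8 = 11, A[1][2] + B[2][0] = 5 + 7 = 12) = 11 (attained at k = 1)
  C[1][1] = min over k of (A[1][0] + B[0][1] = 9 + 6 = 15, A[1][1] + B[1][1] = 3 + 9 = 12, A[1][2] + B[2][1] = 5 + 6 = 11) = 11 (attained at k = 2)
  C[1][2] = min over k of (A[1][0] + B[0][2] = 9 + -3 = 6, A[1][1] + B[1][2] = 3 + 6 = 9, A[1][2] + B[2][2] = 5 + -4 = 1) = 1 (attained at k = 2)
  C[2][0] = min over k of (A[2][0] + B[0][0] = 6 + 6 = 12, A[2][1] + B[1][0] = -1 + 8 = 7, A[2][2] + B[2][0] = 0 + 7 = 7) = 7 (attained at k = 1)
  C[2][1] = min over k of (A[2][0] + B[0][1] = 6 + 6 = 12, A[2][1] + B[1][1] = -1 + 9 = 8, A[2][2] + B[2][1] = 0 + 6 = 6) = 6 (attained at k = 2)
  C[2][2] = min over k of (A[2][0] + B[0][2] = 6 + -3 = 3, A[2][1] + B[1][2] = -1 + 6 = 5, A[2][2] + B[2][2] = 0 + -4 = -4) = -4 (attained at k = 2)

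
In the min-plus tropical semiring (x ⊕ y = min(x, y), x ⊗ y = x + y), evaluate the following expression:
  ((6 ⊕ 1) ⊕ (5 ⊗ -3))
((6 ⊕ 1) ⊕ (5 ⊗ -3)) = 1

Expand innermost to outermost. Recall ⊕ takes the minimum of its arguments and ⊗ takes their sum. Working out the expression ((6 ⊕ 1) ⊕ (5 ⊗ -3)) gives 1.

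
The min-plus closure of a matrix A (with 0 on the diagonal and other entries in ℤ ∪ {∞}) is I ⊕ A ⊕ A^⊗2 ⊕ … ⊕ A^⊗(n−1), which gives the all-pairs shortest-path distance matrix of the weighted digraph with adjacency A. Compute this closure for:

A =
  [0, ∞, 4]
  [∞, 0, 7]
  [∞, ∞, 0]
Closure =
  [0, ∞, 4]
  [∞, 0, 7]
  [∞, ∞, 0]

This is the Floyd-Warshall all-pairs shortest-path computation. For each intermediate vertex k = 0, 1, …, 2, update dist[i][j] ← min(dist[i][j], dist[i][k] + dist[k][j]). The final matrix gives, for each (i, j), the minimum total weight of any directed path from i to j (possibly empty when i = j).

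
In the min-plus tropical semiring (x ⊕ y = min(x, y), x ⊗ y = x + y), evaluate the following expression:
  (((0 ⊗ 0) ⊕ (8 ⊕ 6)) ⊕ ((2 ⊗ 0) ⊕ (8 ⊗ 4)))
(((0 ⊗ 0) ⊕ (8 ⊕ 6)) ⊕ ((2 ⊗ 0) ⊕ (8 ⊗ 4))) = 0

Expand innermost to outermost. Recall ⊕ takes the minimum of its arguments and ⊗ takes their sum. Working out the expression (((0 ⊗ 0) ⊕ (8 ⊕ 6)) ⊕ ((2 ⊗ 0) ⊕ (8 ⊗ 4))) gives 0.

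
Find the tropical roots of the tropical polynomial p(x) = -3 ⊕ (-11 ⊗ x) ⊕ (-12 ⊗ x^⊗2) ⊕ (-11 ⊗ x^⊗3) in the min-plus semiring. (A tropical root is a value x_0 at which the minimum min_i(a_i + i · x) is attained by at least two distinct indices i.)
Roots: {-1, 1, 8}

Each tropical root is a break point of the lower envelope of the lines y = a_i + i · x (there are 4 lines, with slopes 0, 1, ..., 3). Only the lines that attain the minimum somewhere contribute to roots; other lines are dominated. Here the surviving (envelope) indices are i = 3, i = 2, i = 1, i = 0.
Intersections between consecutive envelope lines give the roots: for adjacent envelope indices i < j the intersection is x = (a_i − a_j) / (j − i). Reading off the sorted break points: {-1, 1, 8}.
Verification: at each break x_0, at least two indices attain the minimum of min_i(a_i + i · x_0).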